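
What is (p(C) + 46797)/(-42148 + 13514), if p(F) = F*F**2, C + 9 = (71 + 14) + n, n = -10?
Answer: -334293/28634 ≈ -11.675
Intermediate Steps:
C = 66 (C = -9 + ((71 + 14) - 10) = -9 + (85 - 10) = -9 + 75 = 66)
p(F) = F**3
(p(C) + 46797)/(-42148 + 13514) = (66**3 + 46797)/(-42148 + 13514) = (287496 + 46797)/(-28634) = 334293*(-1/28634) = -334293/28634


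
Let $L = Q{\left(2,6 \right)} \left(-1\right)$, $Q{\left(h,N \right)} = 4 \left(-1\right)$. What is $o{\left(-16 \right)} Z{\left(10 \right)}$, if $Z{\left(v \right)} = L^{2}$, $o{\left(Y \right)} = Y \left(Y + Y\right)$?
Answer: $8192$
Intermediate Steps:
$Q{\left(h,N \right)} = -4$
$o{\left(Y \right)} = 2 Y^{2}$ ($o{\left(Y \right)} = Y 2 Y = 2 Y^{2}$)
$L = 4$ ($L = \left(-4\right) \left(-1\right) = 4$)
$Z{\left(v \right)} = 16$ ($Z{\left(v \right)} = 4^{2} = 16$)
$o{\left(-16 \right)} Z{\left(10 \right)} = 2 \left(-16\right)^{2} \cdot 16 = 2 \cdot 256 \cdot 16 = 512 \cdot 16 = 8192$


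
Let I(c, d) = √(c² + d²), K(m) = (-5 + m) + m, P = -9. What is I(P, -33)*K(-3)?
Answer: -33*√130 ≈ -376.26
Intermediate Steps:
K(m) = -5 + 2*m
I(P, -33)*K(-3) = √((-9)² + (-33)²)*(-5 + 2*(-3)) = √(81 + 1089)*(-5 - 6) = √1170*(-11) = (3*√130)*(-11) = -33*√130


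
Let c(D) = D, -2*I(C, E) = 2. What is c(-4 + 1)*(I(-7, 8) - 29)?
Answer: 90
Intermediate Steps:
I(C, E) = -1 (I(C, E) = -1/2*2 = -1)
c(-4 + 1)*(I(-7, 8) - 29) = (-4 + 1)*(-1 - 29) = -3*(-30) = 90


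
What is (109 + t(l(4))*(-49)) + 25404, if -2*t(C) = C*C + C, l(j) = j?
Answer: 26003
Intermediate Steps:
t(C) = -C/2 - C²/2 (t(C) = -(C*C + C)/2 = -(C² + C)/2 = -(C + C²)/2 = -C/2 - C²/2)
(109 + t(l(4))*(-49)) + 25404 = (109 - ½*4*(1 + 4)*(-49)) + 25404 = (109 - ½*4*5*(-49)) + 25404 = (109 - 10*(-49)) + 25404 = (109 + 490) + 25404 = 599 + 25404 = 26003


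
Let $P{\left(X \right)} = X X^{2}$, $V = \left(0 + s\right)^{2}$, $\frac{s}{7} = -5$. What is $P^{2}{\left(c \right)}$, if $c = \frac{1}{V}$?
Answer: $\frac{1}{3379220508056640625} \approx 2.9593 \cdot 10^{-19}$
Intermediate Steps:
$s = -35$ ($s = 7 \left(-5\right) = -35$)
$V = 1225$ ($V = \left(0 - 35\right)^{2} = \left(-35\right)^{2} = 1225$)
$c = \frac{1}{1225} \approx 0.00081633$
$P{\left(X \right)} = X^{3}$
$P^{2}{\left(c \right)} = \left(\left(\frac{1}{1225}\right)^{3}\right)^{2} = \left(\frac{1}{1838265625}\right)^{2} = \frac{1}{3379220508056640625}$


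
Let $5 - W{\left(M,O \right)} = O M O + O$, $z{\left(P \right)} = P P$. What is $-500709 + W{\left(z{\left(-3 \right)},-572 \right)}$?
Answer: $-3444788$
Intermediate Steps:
$z{\left(P \right)} = P^{2}$
$W{\left(M,O \right)} = 5 - O - M O^{2}$ ($W{\left(M,O \right)} = 5 - \left(O M O + O\right) = 5 - \left(M O O + O\right) = 5 - \left(M O^{2} + O\right) = 5 - \left(O + M O^{2}\right) = 5 - O - M O^{2}$)
$-500709 + W{\left(z{\left(-3 \right)},-572 \right)} = -500709 - \left(-577 + \left(-3\right)^{2} \left(-572\right)^{2}\right) = -500709 + \left(5 + 572 - 9 \cdot 327184\right) = -500709 + \left(5 + 572 - 2944656\right) = -500709 - 2944079 = -3444788$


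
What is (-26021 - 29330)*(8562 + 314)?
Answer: -491295476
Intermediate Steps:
(-26021 - 29330)*(8562 + 314) = -55351*8876 = -491295476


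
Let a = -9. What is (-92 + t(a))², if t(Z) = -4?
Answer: 9216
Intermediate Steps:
(-92 + t(a))² = (-92 - 4)² = (-96)² = 9216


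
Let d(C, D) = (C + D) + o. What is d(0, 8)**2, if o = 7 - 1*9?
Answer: 36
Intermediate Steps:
o = -2 (o = 7 - 9 = -2)
d(C, D) = -2 + C + D (d(C, D) = (C + D) - 2 = -2 + C + D)
d(0, 8)**2 = (-2 + 0 + 8)**2 = 6**2 = 36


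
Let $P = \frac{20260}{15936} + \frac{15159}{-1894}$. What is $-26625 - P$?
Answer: $- \frac{100426677827}{3772848} \approx -26618.0$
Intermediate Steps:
$P = - \frac{25400173}{3772848}$ ($P = 20260 \cdot \frac{1}{15936} + 15159 \left(- \frac{1}{1894}\right) = \frac{5065}{3984} - \frac{15159}{1894} = - \frac{25400173}{3772848} \approx -6.7324$)
$-26625 - P = -26625 - - \frac{25400173}{3772848} = -26625 + \frac{25400173}{3772848} = - \frac{100426677827}{3772848}$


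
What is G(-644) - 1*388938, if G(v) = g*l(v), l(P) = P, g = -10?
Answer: -382498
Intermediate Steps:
G(v) = -10*v
G(-644) - 1*388938 = -10*(-644) - 1*388938 = 6440 - 388938 = -382498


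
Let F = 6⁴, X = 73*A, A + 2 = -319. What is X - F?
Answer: -24729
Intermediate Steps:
A = -321 (A = -2 - 319 = -321)
X = -23433 (X = 73*(-321) = -23433)
F = 1296
X - F = -23433 - 1*1296 = -23433 - 1296 = -24729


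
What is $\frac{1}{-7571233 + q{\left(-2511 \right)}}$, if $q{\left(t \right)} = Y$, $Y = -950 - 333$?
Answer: $- \frac{1}{7572516} \approx -1.3206 \cdot 10^{-7}$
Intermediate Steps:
$Y = -1283$
$q{\left(t \right)} = -1283$
$\frac{1}{-7571233 + q{\left(-2511 \right)}} = \frac{1}{-7571233 - 1283} = \frac{1}{-7572516} = - \frac{1}{7572516}$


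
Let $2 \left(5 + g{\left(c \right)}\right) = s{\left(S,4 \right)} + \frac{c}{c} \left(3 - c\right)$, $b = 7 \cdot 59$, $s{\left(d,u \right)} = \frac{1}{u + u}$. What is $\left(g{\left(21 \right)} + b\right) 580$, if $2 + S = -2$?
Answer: $\frac{925825}{4} \approx 2.3146 \cdot 10^{5}$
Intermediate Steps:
$S = -4$ ($S = -2 - 2 = -4$)
$s{\left(d,u \right)} = \frac{1}{2 u}$
$b = 413$
$g{\left(c \right)} = - \frac{55}{16} - \frac{c}{2}$ ($g{\left(c \right)} = -5 + \frac{\frac{1}{2 \cdot 4} + \frac{c}{c} \left(3 - c\right)}{2} = -5 + \frac{\frac{1}{2} \cdot \frac{1}{4} + 1 \left(3 - c\right)}{2} = -5 + \frac{\frac{1}{8} - \left(-3 + c\right)}{2} = -5 + \frac{\frac{25}{8} - c}{2} = -5 - \left(- \frac{25}{16} + \frac{c}{2}\right) = - \frac{55}{16} - \frac{c}{2}$)
$\left(g{\left(21 \right)} + b\right) 580 = \left(\left(- \frac{55}{16} - \frac{21}{2}\right) + 413\right) 580 = \left(- \frac{223}{16} + 413\right) 580 = \frac{6385}{16} \cdot 580 = \frac{925825}{4}$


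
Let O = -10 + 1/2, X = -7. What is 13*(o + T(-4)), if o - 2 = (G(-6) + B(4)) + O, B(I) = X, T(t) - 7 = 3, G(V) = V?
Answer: -273/2 ≈ -136.50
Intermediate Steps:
T(t) = 10 (T(t) = 7 + 3 = 10)
B(I) = -7
O = -19/2 (O = -10 + ½ = -19/2 ≈ -9.5000)
o = -41/2 (o = 2 + ((-6 - 7) - 19/2) = 2 + (-13 - 19/2) = 2 - 45/2 = -41/2 ≈ -20.500)
13*(o + T(-4)) = 13*(-41/2 + 10) = 13*(-21/2) = -273/2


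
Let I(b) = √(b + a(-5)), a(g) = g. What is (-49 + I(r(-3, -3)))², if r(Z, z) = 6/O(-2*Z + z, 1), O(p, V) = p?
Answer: (49 - I*√3)² ≈ 2398.0 - 169.74*I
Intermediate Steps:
r(Z, z) = 6/(z - 2*Z) (r(Z, z) = 6/(-2*Z + z) = 6/(z - 2*Z))
I(b) = √(-5 + b) (I(b) = √(b - 5) = √(-5 + b))
(-49 + I(r(-3, -3)))² = (-49 + √(-5 + 6/(-3 - 2*(-3))))² = (-49 + √(-5 + 6/(-3 + 6)))² = (-49 + √(-5 + 6/3))² = (-49 + √(-5 + 6*(⅓)))² = (-49 + √(-5 + 2))² = (-49 + √(-3))² = (-49 + I*√3)²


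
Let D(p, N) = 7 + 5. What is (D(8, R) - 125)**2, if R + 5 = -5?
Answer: 12769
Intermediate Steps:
R = -10 (R = -5 - 5 = -10)
D(p, N) = 12
(D(8, R) - 125)**2 = (12 - 125)**2 = (-113)**2 = 12769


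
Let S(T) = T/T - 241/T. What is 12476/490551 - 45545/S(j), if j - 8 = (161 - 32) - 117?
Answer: 446845663096/108411771 ≈ 4121.7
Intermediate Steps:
j = 20 (j = 8 + ((161 - 32) - 117) = 8 + (129 - 117) = 8 + 12 = 20)
S(T) = 1 - 241/T
12476/490551 - 45545/S(j) = 12476/490551 - 45545*20/(-241 + 20) = 12476*(1/490551) - 45545/((1/20)*(-221)) = 12476/490551 - 45545/(-221/20) = 12476/490551 - 45545*(-20/221) = 12476/490551 + 910900/221 = 446845663096/108411771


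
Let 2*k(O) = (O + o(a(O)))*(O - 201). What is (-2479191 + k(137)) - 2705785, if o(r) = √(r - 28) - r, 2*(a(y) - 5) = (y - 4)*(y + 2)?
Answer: -4893408 - 48*√4098 ≈ -4.8965e+6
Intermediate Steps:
a(y) = 5 + (-4 + y)*(2 + y)/2 (a(y) = 5 + ((y - 4)*(y + 2))/2 = 5 + ((-4 + y)*(2 + y))/2 = 5 + (-4 + y)*(2 + y)/2)
o(r) = √(-28 + r) - r
k(O) = (-201 + O)*(-1 + √(-27 + O²/2 - O) + 2*O - O²/2)/2 (k(O) = ((O + (√(-28 + (1 + O²/2 - O)) - (1 + O²/2 - O)))*(O - 201))/2 = ((O + (√(-27 + O²/2 - O) + (-1 + O - O²/2)))*(-201 + O))/2 = ((O + (-1 + O + √(-27 + O²/2 - O) - O²/2))*(-201 + O))/2 = ((-1 + √(-27 + O²/2 - O) + 2*O - O²/2)*(-201 + O))/2 = ((-201 + O)*(-1 + √(-27 + O²/2 - O) + 2*O - O²/2))/2 = (-201 + O)*(-1 + √(-27 + O²/2 - O) + 2*O - O²/2)/2)
(-2479191 + k(137)) - 2705785 = (-2479191 + (201/2 - 403/2*137 - ¼*137³ + (205/4)*137² - 201*√2*√(-54 + 137² - 2*137)/4 + (¼)*137*√2*√(-54 + 137² - 2*137))) - 2705785 = (-2479191 + (201/2 - 55211/2 - ¼*2571353 + (205/4)*18769 - 201*√2*√(-54 + 18769 - 274)/4 + (¼)*137*√2*√(-54 + 18769 - 274))) - 2705785 = (-2479191 + (201/2 - 55211/2 - 2571353/4 + 3847645/4 - 201*√2*√18441/4 + (¼)*137*√2*√18441)) - 2705785 = (-2479191 + (201/2 - 55211/2 - 2571353/4 + 3847645/4 - 201*√2*3*√2049/4 + (¼)*137*√2*(3*√2049))) - 2705785 = (-2479191 + (201/2 - 55211/2 - 2571353/4 + 3847645/4 - 603*√4098/4 + 411*√4098/4)) - 2705785 = (-2479191 + (291568 - 48*√4098)) - 2705785 = (-2187623 - 48*√4098) - 2705785 = -4893408 - 48*√4098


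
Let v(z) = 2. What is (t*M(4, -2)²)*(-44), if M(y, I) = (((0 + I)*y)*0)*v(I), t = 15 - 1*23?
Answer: 0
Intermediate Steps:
t = -8 (t = 15 - 23 = -8)
M(y, I) = 0 (M(y, I) = (((0 + I)*y)*0)*2 = ((I*y)*0)*2 = 0*2 = 0)
(t*M(4, -2)²)*(-44) = -8*0²*(-44) = -8*0*(-44) = 0*(-44) = 0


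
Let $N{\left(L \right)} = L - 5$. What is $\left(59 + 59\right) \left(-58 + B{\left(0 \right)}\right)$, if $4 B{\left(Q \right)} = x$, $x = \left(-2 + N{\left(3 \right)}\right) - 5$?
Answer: $- \frac{14219}{2} \approx -7109.5$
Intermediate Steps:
$N{\left(L \right)} = -5 + L$ ($N{\left(L \right)} = L - 5 = -5 + L$)
$x = -9$ ($x = \left(-2 + \left(-5 + 3\right)\right) - 5 = \left(-2 - 2\right) - 5 = -4 - 5 = -9$)
$B{\left(Q \right)} = - \frac{9}{4}$ ($B{\left(Q \right)} = \frac{1}{4} \left(-9\right) = - \frac{9}{4}$)
$\left(59 + 59\right) \left(-58 + B{\left(0 \right)}\right) = \left(59 + 59\right) \left(-58 - \frac{9}{4}\right) = 118 \left(- \frac{241}{4}\right) = - \frac{14219}{2}$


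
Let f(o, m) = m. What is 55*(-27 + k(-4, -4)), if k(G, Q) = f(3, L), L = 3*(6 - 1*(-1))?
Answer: -330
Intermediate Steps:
L = 21 (L = 3*(6 + 1) = 3*7 = 21)
k(G, Q) = 21
55*(-27 + k(-4, -4)) = 55*(-27 + 21) = 55*(-6) = -330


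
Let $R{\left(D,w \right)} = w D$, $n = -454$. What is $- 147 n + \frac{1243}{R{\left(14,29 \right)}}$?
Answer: $\frac{27096871}{406} \approx 66741.0$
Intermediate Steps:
$R{\left(D,w \right)} = D w$
$- 147 n + \frac{1243}{R{\left(14,29 \right)}} = \left(-147\right) \left(-454\right) + \frac{1243}{14 \cdot 29} = 66738 + \frac{1243}{406} = \frac{27096871}{406}$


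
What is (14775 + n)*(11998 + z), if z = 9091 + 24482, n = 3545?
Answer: 834860720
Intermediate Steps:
z = 33573
(14775 + n)*(11998 + z) = (14775 + 3545)*(11998 + 33573) = 18320*45571 = 834860720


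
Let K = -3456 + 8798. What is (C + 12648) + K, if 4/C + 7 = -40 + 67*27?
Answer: 15849192/881 ≈ 17990.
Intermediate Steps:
C = 2/881 (C = 4/(-7 + (-40 + 67*27)) = 4/(-7 + (-40 + 1809)) = 4/(-7 + 1769) = 4/1762 = 4*(1/1762) = 2/881 ≈ 0.0022701)
K = 5342
(C + 12648) + K = (2/881 + 12648) + 5342 = 11142890/881 + 5342 = 15849192/881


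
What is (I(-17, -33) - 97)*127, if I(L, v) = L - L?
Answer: -12319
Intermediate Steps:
I(L, v) = 0
(I(-17, -33) - 97)*127 = (0 - 97)*127 = -97*127 = -12319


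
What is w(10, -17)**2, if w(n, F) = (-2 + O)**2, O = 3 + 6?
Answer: 2401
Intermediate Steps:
O = 9
w(n, F) = 49 (w(n, F) = (-2 + 9)**2 = 7**2 = 49)
w(10, -17)**2 = 49**2 = 2401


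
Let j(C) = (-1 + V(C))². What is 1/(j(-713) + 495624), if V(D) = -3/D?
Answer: 508369/251960381356 ≈ 2.0177e-6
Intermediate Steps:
j(C) = (-1 - 3/C)²
1/(j(-713) + 495624) = 1/((3 - 713)²/(-713)² + 495624) = 1/((1/508369)*(-710)² + 495624) = 1/((1/508369)*504100 + 495624) = 1/(504100/508369 + 495624) = 1/(251960381356/508369) = 508369/251960381356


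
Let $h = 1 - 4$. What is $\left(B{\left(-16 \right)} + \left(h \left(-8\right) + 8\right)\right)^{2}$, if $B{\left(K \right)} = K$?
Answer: $256$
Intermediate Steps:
$h = -3$
$\left(B{\left(-16 \right)} + \left(h \left(-8\right) + 8\right)\right)^{2} = \left(-16 + \left(\left(-3\right) \left(-8\right) + 8\right)\right)^{2} = \left(-16 + \left(24 + 8\right)\right)^{2} = \left(-16 + 32\right)^{2} = 16^{2} = 256$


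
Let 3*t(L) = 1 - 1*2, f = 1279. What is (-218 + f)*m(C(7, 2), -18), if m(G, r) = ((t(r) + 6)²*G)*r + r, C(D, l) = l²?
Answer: -2472130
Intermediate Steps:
t(L) = -⅓ (t(L) = (1 - 1*2)/3 = (1 - 2)/3 = (⅓)*(-1) = -⅓)
m(G, r) = r + 289*G*r/9 (m(G, r) = ((-⅓ + 6)²*G)*r + r = ((17/3)²*G)*r + r = (289*G/9)*r + r = 289*G*r/9 + r = r + 289*G*r/9)
(-218 + f)*m(C(7, 2), -18) = (-218 + 1279)*((⅑)*(-18)*(9 + 289*2²)) = 1061*((⅑)*(-18)*(9 + 289*4)) = 1061*((⅑)*(-18)*(9 + 1156)) = 1061*((⅑)*(-18)*1165) = 1061*(-2330) = -2472130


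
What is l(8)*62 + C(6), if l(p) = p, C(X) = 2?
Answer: 498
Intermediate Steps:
l(8)*62 + C(6) = 8*62 + 2 = 496 + 2 = 498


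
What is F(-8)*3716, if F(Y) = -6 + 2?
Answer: -14864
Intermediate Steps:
F(Y) = -4
F(-8)*3716 = -4*3716 = -14864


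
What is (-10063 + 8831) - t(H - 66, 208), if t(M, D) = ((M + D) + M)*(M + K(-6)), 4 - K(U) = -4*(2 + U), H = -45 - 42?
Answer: -17402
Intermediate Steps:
H = -87
K(U) = 12 + 4*U (K(U) = 4 - (-4)*(2 + U) = 4 - (-8 - 4*U) = 4 + (8 + 4*U) = 12 + 4*U)
t(M, D) = (-12 + M)*(D + 2*M) (t(M, D) = ((M + D) + M)*(M + (12 + 4*(-6))) = ((D + M) + M)*(M + (12 - 24)) = (D + 2*M)*(M - 12) = (D + 2*M)*(-12 + M) = (-12 + M)*(D + 2*M))
(-10063 + 8831) - t(H - 66, 208) = (-10063 + 8831) - (-24*(-87 - 66) - 12*208 + 2*(-87 - 66)² + 208*(-87 - 66)) = -1232 - (-24*(-153) - 2496 + 2*(-153)² + 208*(-153)) = -1232 - (3672 - 2496 + 2*23409 - 31824) = -1232 - (3672 - 2496 + 46818 - 31824) = -1232 - 1*16170 = -1232 - 16170 = -17402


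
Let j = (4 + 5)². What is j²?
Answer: 6561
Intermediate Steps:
j = 81 (j = 9² = 81)
j² = 81² = 6561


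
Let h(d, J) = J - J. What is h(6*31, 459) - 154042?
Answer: -154042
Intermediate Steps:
h(d, J) = 0
h(6*31, 459) - 154042 = 0 - 154042 = -154042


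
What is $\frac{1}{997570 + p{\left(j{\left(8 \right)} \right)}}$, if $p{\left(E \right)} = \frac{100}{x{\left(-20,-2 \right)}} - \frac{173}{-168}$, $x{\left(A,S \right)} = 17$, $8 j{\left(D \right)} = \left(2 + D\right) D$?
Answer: $\frac{2856}{2849079661} \approx 1.0024 \cdot 10^{-6}$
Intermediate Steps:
$j{\left(D \right)} = \frac{D \left(2 + D\right)}{8}$ ($j{\left(D \right)} = \frac{\left(2 + D\right) D}{8} = \frac{D \left(2 + D\right)}{8}$)
$p{\left(E \right)} = \frac{19741}{2856}$ ($p{\left(E \right)} = \frac{100}{17} - \frac{173}{-168} = 100 \cdot \frac{1}{17} - - \frac{173}{168} = \frac{100}{17} + \frac{173}{168} = \frac{19741}{2856}$)
$\frac{1}{997570 + p{\left(j{\left(8 \right)} \right)}} = \frac{1}{997570 + \frac{19741}{2856}} = \frac{1}{\frac{2849079661}{2856}} = \frac{2856}{2849079661}$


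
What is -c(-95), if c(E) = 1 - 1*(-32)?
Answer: -33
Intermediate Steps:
c(E) = 33 (c(E) = 1 + 32 = 33)
-c(-95) = -1*33 = -33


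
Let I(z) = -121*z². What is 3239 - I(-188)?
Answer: 4279863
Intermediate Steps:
3239 - I(-188) = 3239 - (-121)*(-188)² = 3239 - (-121)*35344 = 3239 - 1*(-4276624) = 3239 + 4276624 = 4279863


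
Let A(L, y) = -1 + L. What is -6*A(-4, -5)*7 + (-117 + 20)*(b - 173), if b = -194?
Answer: 35809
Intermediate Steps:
-6*A(-4, -5)*7 + (-117 + 20)*(b - 173) = -6*(-1 - 4)*7 + (-117 + 20)*(-194 - 173) = -6*(-5)*7 - 97*(-367) = 30*7 + 35599 = 210 + 35599 = 35809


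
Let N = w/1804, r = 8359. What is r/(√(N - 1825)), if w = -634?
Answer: -8359*I*√1485113234/1646467 ≈ -195.65*I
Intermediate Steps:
N = -317/902 (N = -634/1804 = -634*1/1804 = -317/902 ≈ -0.35144)
r/(√(N - 1825)) = 8359/(√(-317/902 - 1825)) = 8359/(√(-1646467/902)) = 8359/((I*√1485113234/902)) = 8359*(-I*√1485113234/1646467) = -8359*I*√1485113234/1646467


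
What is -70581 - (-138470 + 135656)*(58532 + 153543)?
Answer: 596708469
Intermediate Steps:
-70581 - (-138470 + 135656)*(58532 + 153543) = -70581 - (-2814)*212075 = -70581 - 1*(-596779050) = -70581 + 596779050 = 596708469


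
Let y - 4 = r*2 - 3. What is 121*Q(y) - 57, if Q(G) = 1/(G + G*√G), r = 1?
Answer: -463/6 + 121*√3/6 ≈ -42.237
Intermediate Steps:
y = 3 (y = 4 + (1*2 - 3) = 4 + (2 - 3) = 4 - 1 = 3)
Q(G) = 1/(G + G^(3/2))
121*Q(y) - 57 = 121/(3 + 3^(3/2)) - 57 = 121/(3 + 3*√3) - 57 = -57 + 121/(3 + 3*√3)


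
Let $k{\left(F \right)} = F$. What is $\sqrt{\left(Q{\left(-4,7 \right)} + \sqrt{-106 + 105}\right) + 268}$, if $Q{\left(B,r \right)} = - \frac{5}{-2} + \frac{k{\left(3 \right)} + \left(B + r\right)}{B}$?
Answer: $\sqrt{269 + i} \approx 16.401 + 0.0305 i$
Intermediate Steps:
$Q{\left(B,r \right)} = \frac{5}{2} + \frac{3 + B + r}{B}$ ($Q{\left(B,r \right)} = - \frac{5}{-2} + \frac{3 + \left(B + r\right)}{B} = \left(-5\right) \left(- \frac{1}{2}\right) + \frac{3 + B + r}{B} = \frac{5}{2} + \frac{3 + B + r}{B}$)
$\sqrt{\left(Q{\left(-4,7 \right)} + \sqrt{-106 + 105}\right) + 268} = \sqrt{\left(\frac{3 + 7 + \frac{7}{2} \left(-4\right)}{-4} + \sqrt{-106 + 105}\right) + 268} = \sqrt{\left(- \frac{3 + 7 - 14}{4} + \sqrt{-1}\right) + 268} = \sqrt{\left(\left(- \frac{1}{4}\right) \left(-4\right) + i\right) + 268} = \sqrt{\left(1 + i\right) + 268} = \sqrt{269 + i}$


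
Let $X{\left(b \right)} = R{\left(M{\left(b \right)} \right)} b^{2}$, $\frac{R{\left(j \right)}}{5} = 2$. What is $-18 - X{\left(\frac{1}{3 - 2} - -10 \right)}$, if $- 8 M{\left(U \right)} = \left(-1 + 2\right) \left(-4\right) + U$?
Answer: $-1228$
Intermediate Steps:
$M{\left(U \right)} = \frac{1}{2} - \frac{U}{8}$ ($M{\left(U \right)} = - \frac{\left(-1 + 2\right) \left(-4\right) + U}{8} = - \frac{1 \left(-4\right) + U}{8} = - \frac{-4 + U}{8} = \frac{1}{2} - \frac{U}{8}$)
$R{\left(j \right)} = 10$ ($R{\left(j \right)} = 5 \cdot 2 = 10$)
$X{\left(b \right)} = 10 b^{2}$
$-18 - X{\left(\frac{1}{3 - 2} - -10 \right)} = -18 - 10 \left(\frac{1}{3 - 2} - -10\right)^{2} = -18 - 10 \left(1^{-1} + 10\right)^{2} = -18 - 10 \left(1 + 10\right)^{2} = -18 - 10 \cdot 11^{2} = -18 - 10 \cdot 121 = -18 - 1210 = -1228$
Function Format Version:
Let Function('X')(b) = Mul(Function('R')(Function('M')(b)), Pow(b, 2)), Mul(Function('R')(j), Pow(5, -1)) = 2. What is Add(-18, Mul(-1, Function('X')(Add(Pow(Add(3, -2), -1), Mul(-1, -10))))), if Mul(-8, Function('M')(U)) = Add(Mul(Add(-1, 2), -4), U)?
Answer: -1228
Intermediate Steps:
Function('M')(U) = Add(Rational(1, 2), Mul(Rational(-1, 8), U)) (Function('M')(U) = Mul(Rational(-1, 8), Add(Mul(Add(-1, 2), -4), U)) = Mul(Rational(-1, 8), Add(Mul(1, -4), U)) = Mul(Rational(-1, 8), Add(-4, U)) = Add(Rational(1, 2), Mul(Rational(-1, 8), U)))
Function('R')(j) = 10 (Function('R')(j) = Mul(5, 2) = 10)
Function('X')(b) = Mul(10, Pow(b, 2))
Add(-18, Mul(-1, Function('X')(Add(Pow(Add(3, -2), -1), Mul(-1, -10))))) = Add(-18, Mul(-1, Mul(10, Pow(Add(Pow(Add(3, -2), -1), Mul(-1, -10)), 2)))) = Add(-18, Mul(-1, Mul(10, Pow(Add(Pow(1, -1), 10), 2)))) = Add(-18, Mul(-1, Mul(10, Pow(Add(1, 10), 2)))) = Add(-18, Mul(-1, Mul(10, Pow(11, 2)))) = Add(-18, Mul(-1, Mul(10, 121))) = Add(-18, Mul(-1, 1210)) = Add(-18, -1210) = -1228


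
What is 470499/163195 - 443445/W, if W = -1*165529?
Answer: 8838190338/1589029715 ≈ 5.5620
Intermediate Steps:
W = -165529
470499/163195 - 443445/W = 470499/163195 - 443445/(-165529) = 470499*(1/163195) - 443445*(-1/165529) = 470499/163195 + 26085/9737 = 8838190338/1589029715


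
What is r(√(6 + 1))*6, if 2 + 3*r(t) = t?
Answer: -4 + 2*√7 ≈ 1.2915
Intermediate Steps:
r(t) = -⅔ + t/3
r(√(6 + 1))*6 = (-⅔ + √(6 + 1)/3)*6 = (-⅔ + √7/3)*6 = -4 + 2*√7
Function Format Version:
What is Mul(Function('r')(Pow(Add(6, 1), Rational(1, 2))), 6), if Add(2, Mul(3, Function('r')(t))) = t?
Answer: Add(-4, Mul(2, Pow(7, Rational(1, 2)))) ≈ 1.2915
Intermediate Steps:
Function('r')(t) = Add(Rational(-2, 3), Mul(Rational(1, 3), t))
Mul(Function('r')(Pow(Add(6, 1), Rational(1, 2))), 6) = Mul(Add(Rational(-2, 3), Mul(Rational(1, 3), Pow(Add(6, 1), Rational(1, 2)))), 6) = Mul(Add(Rational(-2, 3), Mul(Rational(1, 3), Pow(7, Rational(1, 2)))), 6) = Add(-4, Mul(2, Pow(7, Rational(1, 2))))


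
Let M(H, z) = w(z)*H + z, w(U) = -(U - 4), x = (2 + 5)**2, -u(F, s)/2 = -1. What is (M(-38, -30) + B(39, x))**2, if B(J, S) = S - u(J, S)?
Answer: 1625625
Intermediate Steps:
u(F, s) = 2 (u(F, s) = -2*(-1) = 2)
x = 49 (x = 7**2 = 49)
w(U) = 4 - U (w(U) = -(-4 + U) = 4 - U)
B(J, S) = -2 + S (B(J, S) = S - 1*2 = S - 2 = -2 + S)
M(H, z) = z + H*(4 - z) (M(H, z) = (4 - z)*H + z = H*(4 - z) + z = z + H*(4 - z))
(M(-38, -30) + B(39, x))**2 = ((-30 - 1*(-38)*(-4 - 30)) + (-2 + 49))**2 = ((-30 - 1*(-38)*(-34)) + 47)**2 = ((-30 - 1292) + 47)**2 = (-1322 + 47)**2 = (-1275)**2 = 1625625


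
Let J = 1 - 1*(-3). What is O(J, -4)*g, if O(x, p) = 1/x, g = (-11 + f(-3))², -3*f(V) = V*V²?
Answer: 1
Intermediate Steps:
f(V) = -V³/3 (f(V) = -V*V²/3 = -V³/3)
J = 4 (J = 1 + 3 = 4)
g = 4 (g = (-11 - ⅓*(-3)³)² = (-11 - ⅓*(-27))² = (-11 + 9)² = (-2)² = 4)
O(J, -4)*g = 4/4 = (¼)*4 = 1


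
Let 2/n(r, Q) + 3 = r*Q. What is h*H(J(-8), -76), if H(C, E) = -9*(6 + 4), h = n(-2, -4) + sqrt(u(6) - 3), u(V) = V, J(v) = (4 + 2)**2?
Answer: -36 - 90*sqrt(3) ≈ -191.88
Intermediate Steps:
J(v) = 36 (J(v) = 6**2 = 36)
n(r, Q) = 2/(-3 + Q*r) (n(r, Q) = 2/(-3 + r*Q) = 2/(-3 + Q*r))
h = 2/5 + sqrt(3) (h = 2/(-3 - 4*(-2)) + sqrt(6 - 3) = 2/(-3 + 8) + sqrt(3) = 2/5 + sqrt(3) ≈ 2.1320)
H(C, E) = -90 (H(C, E) = -9*10 = -90)
h*H(J(-8), -76) = (2/5 + sqrt(3))*(-90) = -36 - 90*sqrt(3)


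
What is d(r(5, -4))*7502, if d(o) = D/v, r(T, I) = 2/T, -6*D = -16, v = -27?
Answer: -60016/81 ≈ -740.94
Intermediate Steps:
D = 8/3 (D = -⅙*(-16) = 8/3 ≈ 2.6667)
d(o) = -8/81 (d(o) = (8/3)/(-27) = (8/3)*(-1/27) = -8/81)
d(r(5, -4))*7502 = -8/81*7502 = -60016/81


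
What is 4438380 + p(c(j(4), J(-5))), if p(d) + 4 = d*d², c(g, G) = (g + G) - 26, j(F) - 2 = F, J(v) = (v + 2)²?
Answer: 4437045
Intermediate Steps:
J(v) = (2 + v)²
j(F) = 2 + F
c(g, G) = -26 + G + g (c(g, G) = (G + g) - 26 = -26 + G + g)
p(d) = -4 + d³ (p(d) = -4 + d*d² = -4 + d³)
4438380 + p(c(j(4), J(-5))) = 4438380 + (-4 + (-26 + (2 - 5)² + (2 + 4))³) = 4438380 + (-4 + (-26 + (-3)² + 6)³) = 4438380 + (-4 + (-26 + 9 + 6)³) = 4438380 + (-4 + (-11)³) = 4438380 + (-4 - 1331) = 4438380 - 1335 = 4437045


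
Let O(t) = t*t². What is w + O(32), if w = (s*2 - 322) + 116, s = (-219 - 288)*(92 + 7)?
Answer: -67824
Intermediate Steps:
s = -50193 (s = -507*99 = -50193)
O(t) = t³
w = -100592 (w = (-50193*2 - 322) + 116 = (-100386 - 322) + 116 = -100708 + 116 = -100592)
w + O(32) = -100592 + 32³ = -100592 + 32768 = -67824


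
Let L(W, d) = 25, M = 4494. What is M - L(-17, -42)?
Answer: 4469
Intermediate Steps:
M - L(-17, -42) = 4494 - 1*25 = 4494 - 25 = 4469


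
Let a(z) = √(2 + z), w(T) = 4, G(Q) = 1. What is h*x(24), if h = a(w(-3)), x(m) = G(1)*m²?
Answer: 576*√6 ≈ 1410.9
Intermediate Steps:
x(m) = m² (x(m) = 1*m² = m²)
h = √6 (h = √(2 + 4) = √6 ≈ 2.4495)
h*x(24) = √6*24² = √6*576 = 576*√6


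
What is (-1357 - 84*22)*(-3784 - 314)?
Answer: 13134090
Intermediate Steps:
(-1357 - 84*22)*(-3784 - 314) = (-1357 - 1848)*(-4098) = -3205*(-4098) = 13134090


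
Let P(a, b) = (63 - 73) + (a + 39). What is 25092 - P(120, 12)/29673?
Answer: 744554767/29673 ≈ 25092.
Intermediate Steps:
P(a, b) = 29 + a (P(a, b) = -10 + (39 + a) = 29 + a)
25092 - P(120, 12)/29673 = 25092 - (29 + 120)/29673 = 25092 - 149/29673 = 744554767/29673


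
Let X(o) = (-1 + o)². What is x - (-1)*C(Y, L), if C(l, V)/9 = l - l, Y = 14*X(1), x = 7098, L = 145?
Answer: 7098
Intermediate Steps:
Y = 0 (Y = 14*(-1 + 1)² = 14*0² = 14*0 = 0)
C(l, V) = 0 (C(l, V) = 9*(l - l) = 9*0 = 0)
x - (-1)*C(Y, L) = 7098 - (-1)*0 = 7098 - 1*0 = 7098 + 0 = 7098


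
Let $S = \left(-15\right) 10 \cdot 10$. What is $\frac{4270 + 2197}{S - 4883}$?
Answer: $- \frac{6467}{6383} \approx -1.0132$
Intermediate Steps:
$S = -1500$ ($S = \left(-150\right) 10 = -1500$)
$\frac{4270 + 2197}{S - 4883} = \frac{4270 + 2197}{-1500 - 4883} = \frac{6467}{-6383} = 6467 \left(- \frac{1}{6383}\right) = - \frac{6467}{6383}$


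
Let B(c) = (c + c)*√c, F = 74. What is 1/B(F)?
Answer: √74/10952 ≈ 0.00078546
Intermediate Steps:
B(c) = 2*c^(3/2) (B(c) = (2*c)*√c = 2*c^(3/2))
1/B(F) = 1/(2*74^(3/2)) = 1/(2*(74*√74)) = 1/(148*√74) = √74/10952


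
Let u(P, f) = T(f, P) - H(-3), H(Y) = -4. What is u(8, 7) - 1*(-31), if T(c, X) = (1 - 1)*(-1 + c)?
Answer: 35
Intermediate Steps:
T(c, X) = 0 (T(c, X) = 0*(-1 + c) = 0)
u(P, f) = 4 (u(P, f) = 0 - 1*(-4) = 0 + 4 = 4)
u(8, 7) - 1*(-31) = 4 - 1*(-31) = 4 + 31 = 35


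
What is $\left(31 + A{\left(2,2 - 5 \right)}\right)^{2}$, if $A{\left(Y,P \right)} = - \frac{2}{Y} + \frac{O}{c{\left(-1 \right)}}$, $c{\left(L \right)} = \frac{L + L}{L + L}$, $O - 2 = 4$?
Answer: $1296$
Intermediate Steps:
$O = 6$ ($O = 2 + 4 = 6$)
$c{\left(L \right)} = 1$ ($c{\left(L \right)} = \frac{2 L}{2 L} = 2 L \frac{1}{2 L} = 1$)
$A{\left(Y,P \right)} = 6 - \frac{2}{Y}$ ($A{\left(Y,P \right)} = - \frac{2}{Y} + \frac{6}{1} = - \frac{2}{Y} + 6 \cdot 1 = - \frac{2}{Y} + 6 = 6 - \frac{2}{Y}$)
$\left(31 + A{\left(2,2 - 5 \right)}\right)^{2} = \left(31 + \left(6 - \frac{2}{2}\right)\right)^{2} = \left(31 + \left(6 - 1\right)\right)^{2} = \left(31 + 5\right)^{2} = 36^{2} = 1296$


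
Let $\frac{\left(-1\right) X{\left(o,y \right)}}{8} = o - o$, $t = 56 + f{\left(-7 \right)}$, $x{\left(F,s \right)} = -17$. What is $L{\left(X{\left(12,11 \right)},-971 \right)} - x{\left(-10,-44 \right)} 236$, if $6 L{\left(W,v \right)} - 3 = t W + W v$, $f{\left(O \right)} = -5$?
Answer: $\frac{8025}{2} \approx 4012.5$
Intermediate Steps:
$t = 51$ ($t = 56 - 5 = 51$)
$X{\left(o,y \right)} = 0$ ($X{\left(o,y \right)} = - 8 \left(o - o\right) = \left(-8\right) 0 = 0$)
$L{\left(W,v \right)} = \frac{1}{2} + \frac{17 W}{2} + \frac{W v}{6}$ ($L{\left(W,v \right)} = \frac{1}{2} + \frac{51 W + W v}{6} = \frac{1}{2} + \left(\frac{17 W}{2} + \frac{W v}{6}\right) = \frac{1}{2} + \frac{17 W}{2} + \frac{W v}{6}$)
$L{\left(X{\left(12,11 \right)},-971 \right)} - x{\left(-10,-44 \right)} 236 = \left(\frac{1}{2} + \frac{17}{2} \cdot 0 + \frac{1}{6} \cdot 0 \left(-971\right)\right) - \left(-17\right) 236 = \left(\frac{1}{2} + 0 + 0\right) - -4012 = \frac{1}{2} + 4012 = \frac{8025}{2}$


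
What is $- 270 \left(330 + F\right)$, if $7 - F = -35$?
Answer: $-100440$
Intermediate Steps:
$F = 42$ ($F = 7 - -35 = 7 + 35 = 42$)
$- 270 \left(330 + F\right) = - 270 \left(330 + 42\right) = \left(-270\right) 372 = -100440$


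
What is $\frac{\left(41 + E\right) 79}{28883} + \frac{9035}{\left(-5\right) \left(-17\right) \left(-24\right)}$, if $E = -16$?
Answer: $- \frac{3022693}{693192} \approx -4.3605$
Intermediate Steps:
$\frac{\left(41 + E\right) 79}{28883} + \frac{9035}{\left(-5\right) \left(-17\right) \left(-24\right)} = \frac{\left(41 - 16\right) 79}{28883} + \frac{9035}{\left(-5\right) \left(-17\right) \left(-24\right)} = 25 \cdot 79 \cdot \frac{1}{28883} + \frac{9035}{85 \left(-24\right)} = 1975 \cdot \frac{1}{28883} + \frac{9035}{-2040} = \frac{1975}{28883} + 9035 \left(- \frac{1}{2040}\right) = \frac{1975}{28883} - \frac{1807}{408} = - \frac{3022693}{693192}$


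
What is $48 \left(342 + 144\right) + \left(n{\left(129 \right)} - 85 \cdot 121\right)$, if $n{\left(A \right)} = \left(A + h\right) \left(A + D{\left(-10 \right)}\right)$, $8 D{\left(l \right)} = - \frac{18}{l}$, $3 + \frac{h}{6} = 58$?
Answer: $\frac{2894291}{40} \approx 72357.0$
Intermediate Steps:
$h = 330$ ($h = -18 + 6 \cdot 58 = -18 + 348 = 330$)
$D{\left(l \right)} = - \frac{9}{4 l}$ ($D{\left(l \right)} = \frac{\left(-18\right) \frac{1}{l}}{8} = - \frac{9}{4 l}$)
$n{\left(A \right)} = \left(330 + A\right) \left(\frac{9}{40} + A\right)$ ($n{\left(A \right)} = \left(A + 330\right) \left(A - \frac{9}{4 \left(-10\right)}\right) = \left(330 + A\right) \left(A - - \frac{9}{40}\right) = \left(330 + A\right) \left(A + \frac{9}{40}\right) = \left(330 + A\right) \left(\frac{9}{40} + A\right)$)
$48 \left(342 + 144\right) + \left(n{\left(129 \right)} - 85 \cdot 121\right) = 48 \left(342 + 144\right) + \left(\left(\frac{297}{4} + 129^{2} + \frac{13209}{40} \cdot 129\right) - 85 \cdot 121\right) = 48 \cdot 486 + \left(\left(\frac{297}{4} + 16641 + \frac{1703961}{40}\right) - 10285\right) = 23328 + \left(\frac{2372571}{40} - 10285\right) = 23328 + \frac{1961171}{40} = \frac{2894291}{40}$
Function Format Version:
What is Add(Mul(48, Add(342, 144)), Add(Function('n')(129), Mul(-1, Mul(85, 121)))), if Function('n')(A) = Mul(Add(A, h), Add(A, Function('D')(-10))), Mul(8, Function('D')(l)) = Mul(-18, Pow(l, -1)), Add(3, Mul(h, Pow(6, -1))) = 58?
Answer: Rational(2894291, 40) ≈ 72357.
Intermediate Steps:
h = 330 (h = Add(-18, Mul(6, 58)) = Add(-18, 348) = 330)
Function('D')(l) = Mul(Rational(-9, 4), Pow(l, -1)) (Function('D')(l) = Mul(Rational(1, 8), Mul(-18, Pow(l, -1))) = Mul(Rational(-9, 4), Pow(l, -1)))
Function('n')(A) = Mul(Add(330, A), Add(Rational(9, 40), A)) (Function('n')(A) = Mul(Add(A, 330), Add(A, Mul(Rational(-9, 4), Pow(-10, -1)))) = Mul(Add(330, A), Add(A, Mul(Rational(-9, 4), Rational(-1, 10)))) = Mul(Add(330, A), Add(A, Rational(9, 40))) = Mul(Add(330, A), Add(Rational(9, 40), A)))
Add(Mul(48, Add(342, 144)), Add(Function('n')(129), Mul(-1, Mul(85, 121)))) = Add(Mul(48, Add(342, 144)), Add(Add(Rational(297, 4), Pow(129, 2), Mul(Rational(13209, 40), 129)), Mul(-1, Mul(85, 121)))) = Add(Mul(48, 486), Add(Add(Rational(297, 4), 16641, Rational(1703961, 40)), Mul(-1, 10285))) = Add(23328, Add(Rational(2372571, 40), -10285)) = Add(23328, Rational(1961171, 40)) = Rational(2894291, 40)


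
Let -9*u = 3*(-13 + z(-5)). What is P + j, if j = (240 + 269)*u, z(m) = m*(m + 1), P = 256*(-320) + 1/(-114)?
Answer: -9474275/114 ≈ -83108.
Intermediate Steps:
P = -9338881/114 (P = -81920 - 1/114 = -9338881/114 ≈ -81920.)
z(m) = m*(1 + m)
u = -7/3 (u = -(-13 - 5*(1 - 5))/3 = -(-13 - 5*(-4))/3 = -(-13 + 20)/3 = -7/3 ≈ -2.3333)
j = -3563/3 (j = (240 + 269)*(-7/3) = 509*(-7/3) = -3563/3 ≈ -1187.7)
P + j = -9338881/114 - 3563/3 = -9474275/114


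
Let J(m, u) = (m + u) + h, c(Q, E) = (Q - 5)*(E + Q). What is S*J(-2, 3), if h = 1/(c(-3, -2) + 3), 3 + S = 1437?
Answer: 63096/43 ≈ 1467.3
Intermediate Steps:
c(Q, E) = (-5 + Q)*(E + Q)
S = 1434 (S = -3 + 1437 = 1434)
h = 1/43 (h = 1/(((-3)² - 5*(-2) - 5*(-3) - 2*(-3)) + 3) = 1/((9 + 10 + 15 + 6) + 3) = 1/(40 + 3) = 1/43 ≈ 0.023256)
J(m, u) = 1/43 + m + u (J(m, u) = (m + u) + 1/43 = 1/43 + m + u)
S*J(-2, 3) = 1434*(1/43 - 2 + 3) = 1434*(44/43) = 63096/43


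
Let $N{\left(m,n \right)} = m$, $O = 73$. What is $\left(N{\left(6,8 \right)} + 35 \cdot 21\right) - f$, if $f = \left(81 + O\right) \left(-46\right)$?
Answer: $7825$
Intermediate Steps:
$f = -7084$ ($f = \left(81 + 73\right) \left(-46\right) = 154 \left(-46\right) = -7084$)
$\left(N{\left(6,8 \right)} + 35 \cdot 21\right) - f = \left(6 + 35 \cdot 21\right) - -7084 = \left(6 + 735\right) + 7084 = 741 + 7084 = 7825$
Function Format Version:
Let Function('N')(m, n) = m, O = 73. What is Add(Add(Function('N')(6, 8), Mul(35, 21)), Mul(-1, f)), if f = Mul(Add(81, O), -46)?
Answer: 7825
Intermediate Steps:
f = -7084 (f = Mul(Add(81, 73), -46) = Mul(154, -46) = -7084)
Add(Add(Function('N')(6, 8), Mul(35, 21)), Mul(-1, f)) = Add(Add(6, Mul(35, 21)), Mul(-1, -7084)) = Add(Add(6, 735), 7084) = Add(741, 7084) = 7825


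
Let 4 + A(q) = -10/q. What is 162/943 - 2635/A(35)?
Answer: 3479699/5658 ≈ 615.00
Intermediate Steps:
A(q) = -4 - 10/q
162/943 - 2635/A(35) = 162/943 - 2635/(-4 - 10/35) = 162*(1/943) - 2635/(-4 - 10*1/35) = 162/943 - 2635/(-4 - 2/7) = 162/943 - 2635/(-30/7) = 162/943 - 2635*(-7/30) = 162/943 + 3689/6 = 3479699/5658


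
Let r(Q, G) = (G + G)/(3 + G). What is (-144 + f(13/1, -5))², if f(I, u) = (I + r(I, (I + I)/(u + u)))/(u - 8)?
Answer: 20736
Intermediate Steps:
r(Q, G) = 2*G/(3 + G) (r(Q, G) = (2*G)/(3 + G) = 2*G/(3 + G))
f(I, u) = (I + 2*I/(u*(3 + I/u)))/(-8 + u) (f(I, u) = (I + 2*((I + I)/(u + u))/(3 + (I + I)/(u + u)))/(u - 8) = (I + 2*((2*I)/((2*u)))/(3 + (2*I)/((2*u))))/(-8 + u) = (I + 2*((2*I)*(1/(2*u)))/(3 + (2*I)*(1/(2*u))))/(-8 + u) = (I + 2*(I/u)/(3 + I/u))/(-8 + u) = (I + 2*I/(u*(3 + I/u)))/(-8 + u))
(-144 + f(13/1, -5))² = (-144 + (13/1)*(2 + 13/1 + 3*(-5))/((-8 - 5)*(13/1 + 3*(-5))))² = (-144 + (13*1)*(2 + 13*1 - 15)/(-13*(13*1 - 15)))² = (-144 + 13*(-1/13)*(2 + 13 - 15)/(13 - 15))² = (-144 + 13*(-1/13)*0/(-2))² = (-144 + 13*(-1/13)*(-½)*0)² = (-144 + 0)² = (-144)² = 20736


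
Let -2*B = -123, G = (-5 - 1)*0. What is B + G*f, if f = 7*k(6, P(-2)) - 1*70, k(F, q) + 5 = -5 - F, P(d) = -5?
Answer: 123/2 ≈ 61.500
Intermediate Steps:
k(F, q) = -10 - F (k(F, q) = -5 + (-5 - F) = -10 - F)
G = 0 (G = -6*0 = 0)
B = 123/2 (B = -½*(-123) = 123/2 ≈ 61.500)
f = -182 (f = 7*(-10 - 1*6) - 1*70 = 7*(-10 - 6) - 70 = 7*(-16) - 70 = -112 - 70 = -182)
B + G*f = 123/2 + 0*(-182) = 123/2 + 0 = 123/2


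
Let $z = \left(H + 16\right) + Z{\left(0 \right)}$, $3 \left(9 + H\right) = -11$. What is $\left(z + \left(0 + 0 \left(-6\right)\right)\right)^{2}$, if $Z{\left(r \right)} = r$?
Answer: $\frac{100}{9} \approx 11.111$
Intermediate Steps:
$H = - \frac{38}{3}$ ($H = -9 + \frac{1}{3} \left(-11\right) = -9 - \frac{11}{3} = - \frac{38}{3} \approx -12.667$)
$z = \frac{10}{3}$ ($z = \left(- \frac{38}{3} + 16\right) + 0 = \frac{10}{3} + 0 = \frac{10}{3} \approx 3.3333$)
$\left(z + \left(0 + 0 \left(-6\right)\right)\right)^{2} = \left(\frac{10}{3} + \left(0 + 0 \left(-6\right)\right)\right)^{2} = \left(\frac{10}{3} + \left(0 + 0\right)\right)^{2} = \left(\frac{10}{3} + 0\right)^{2} = \left(\frac{10}{3}\right)^{2} = \frac{100}{9}$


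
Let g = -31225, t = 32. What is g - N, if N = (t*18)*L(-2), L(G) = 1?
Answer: -31801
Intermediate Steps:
N = 576 (N = (32*18)*1 = 576*1 = 576)
g - N = -31225 - 1*576 = -31225 - 576 = -31801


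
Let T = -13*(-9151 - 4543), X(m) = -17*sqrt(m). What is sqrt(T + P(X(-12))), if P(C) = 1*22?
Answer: 2*sqrt(44511) ≈ 421.95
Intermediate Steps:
P(C) = 22
T = 178022 (T = -13*(-13694) = 178022)
sqrt(T + P(X(-12))) = sqrt(178022 + 22) = sqrt(178044) = 2*sqrt(44511)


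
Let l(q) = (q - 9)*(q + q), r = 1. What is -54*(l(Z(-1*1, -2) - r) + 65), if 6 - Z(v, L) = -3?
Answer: -2646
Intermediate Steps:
Z(v, L) = 9 (Z(v, L) = 6 - 1*(-3) = 6 + 3 = 9)
l(q) = 2*q*(-9 + q) (l(q) = (-9 + q)*(2*q) = 2*q*(-9 + q))
-54*(l(Z(-1*1, -2) - r) + 65) = -54*(2*(9 - 1*1)*(-9 + (9 - 1*1)) + 65) = -54*(2*(9 - 1)*(-9 + (9 - 1)) + 65) = -54*(2*8*(-9 + 8) + 65) = -54*(2*8*(-1) + 65) = -54*(-16 + 65) = -54*49 = -2646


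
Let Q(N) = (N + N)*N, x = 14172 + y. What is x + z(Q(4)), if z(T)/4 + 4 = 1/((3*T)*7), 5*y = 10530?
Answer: 2732017/168 ≈ 16262.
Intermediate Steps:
y = 2106 (y = (⅕)*10530 = 2106)
x = 16278 (x = 14172 + 2106 = 16278)
Q(N) = 2*N² (Q(N) = (2*N)*N = 2*N²)
z(T) = -16 + 4/(21*T) (z(T) = -16 + 4/(((3*T)*7)) = -16 + 4/((21*T)) = -16 + 4*(1/(21*T)) = -16 + 4/(21*T))
x + z(Q(4)) = 16278 + (-16 + 4/(21*((2*4²)))) = 16278 + (-16 + 4/(21*((2*16)))) = 16278 + (-16 + (4/21)/32) = 16278 + (-16 + (4/21)*(1/32)) = 16278 + (-16 + 1/168) = 16278 - 2687/168 = 2732017/168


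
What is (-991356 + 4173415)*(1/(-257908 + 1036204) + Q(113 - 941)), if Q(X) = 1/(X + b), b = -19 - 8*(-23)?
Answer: -824824695449/172003416 ≈ -4795.4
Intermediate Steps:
b = 165 (b = -19 + 184 = 165)
Q(X) = 1/(165 + X) (Q(X) = 1/(X + 165) = 1/(165 + X))
(-991356 + 4173415)*(1/(-257908 + 1036204) + Q(113 - 941)) = (-991356 + 4173415)*(1/(-257908 + 1036204) + 1/(165 + (113 - 941))) = 3182059*(1/778296 + 1/(165 - 828)) = 3182059*(1/778296 + 1/(-663)) = 3182059*(1/778296 - 1/663) = 3182059*(-259211/172003416) = -824824695449/172003416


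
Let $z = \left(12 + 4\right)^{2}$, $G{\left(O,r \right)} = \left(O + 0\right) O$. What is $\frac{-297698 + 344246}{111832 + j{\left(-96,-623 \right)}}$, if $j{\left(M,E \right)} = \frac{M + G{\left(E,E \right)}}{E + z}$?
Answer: $\frac{5694372}{13551437} \approx 0.4202$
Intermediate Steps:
$G{\left(O,r \right)} = O^{2}$ ($G{\left(O,r \right)} = O O = O^{2}$)
$z = 256$ ($z = 16^{2} = 256$)
$j{\left(M,E \right)} = \frac{M + E^{2}}{256 + E}$ ($j{\left(M,E \right)} = \frac{M + E^{2}}{E + 256} = \frac{M + E^{2}}{256 + E}$)
$\frac{-297698 + 344246}{111832 + j{\left(-96,-623 \right)}} = \frac{-297698 + 344246}{111832 + \frac{-96 + \left(-623\right)^{2}}{256 - 623}} = \frac{46548}{111832 + \frac{-96 + 388129}{-367}} = \frac{46548}{111832 - \frac{388033}{367}} = \frac{46548}{\frac{40654311}{367}} = 46548 \cdot \frac{367}{40654311} = \frac{5694372}{13551437}$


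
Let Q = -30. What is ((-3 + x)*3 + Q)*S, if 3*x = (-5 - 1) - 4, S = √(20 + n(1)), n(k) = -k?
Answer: -49*√19 ≈ -213.59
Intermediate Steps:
S = √19 (S = √(20 - 1*1) = √(20 - 1) = √19 ≈ 4.3589)
x = -10/3 (x = ((-5 - 1) - 4)/3 = (-6 - 4)/3 = (⅓)*(-10) = -10/3 ≈ -3.3333)
((-3 + x)*3 + Q)*S = ((-3 - 10/3)*3 - 30)*√19 = (-19/3*3 - 30)*√19 = (-19 - 30)*√19 = -49*√19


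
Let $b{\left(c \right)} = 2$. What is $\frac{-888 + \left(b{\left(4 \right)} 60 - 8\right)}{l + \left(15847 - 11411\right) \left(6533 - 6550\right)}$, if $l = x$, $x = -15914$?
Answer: $\frac{388}{45663} \approx 0.008497$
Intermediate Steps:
$l = -15914$
$\frac{-888 + \left(b{\left(4 \right)} 60 - 8\right)}{l + \left(15847 - 11411\right) \left(6533 - 6550\right)} = \frac{-888 + \left(2 \cdot 60 - 8\right)}{-15914 + \left(15847 - 11411\right) \left(6533 - 6550\right)} = \frac{-888 + \left(120 - 8\right)}{-15914 + 4436 \left(-17\right)} = \frac{-888 + 112}{-15914 - 75412} = - \frac{776}{-91326} = \left(-776\right) \left(- \frac{1}{91326}\right) = \frac{388}{45663}$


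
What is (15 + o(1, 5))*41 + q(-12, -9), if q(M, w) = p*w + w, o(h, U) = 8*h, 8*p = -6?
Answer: 3763/4 ≈ 940.75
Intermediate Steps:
p = -3/4 (p = (1/8)*(-6) = -3/4 ≈ -0.75000)
q(M, w) = w/4 (q(M, w) = -3*w/4 + w = w/4)
(15 + o(1, 5))*41 + q(-12, -9) = (15 + 8*1)*41 + (1/4)*(-9) = (15 + 8)*41 - 9/4 = 23*41 - 9/4 = 943 - 9/4 = 3763/4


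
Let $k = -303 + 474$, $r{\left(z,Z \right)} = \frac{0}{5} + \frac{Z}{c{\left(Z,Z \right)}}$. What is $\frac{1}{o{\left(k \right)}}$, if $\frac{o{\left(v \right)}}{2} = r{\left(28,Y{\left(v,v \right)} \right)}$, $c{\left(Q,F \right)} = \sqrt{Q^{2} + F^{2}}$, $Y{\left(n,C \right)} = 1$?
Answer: $\frac{\sqrt{2}}{2} \approx 0.70711$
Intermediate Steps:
$c{\left(Q,F \right)} = \sqrt{F^{2} + Q^{2}}$
$r{\left(z,Z \right)} = \frac{Z \sqrt{2}}{2 \sqrt{Z^{2}}}$ ($r{\left(z,Z \right)} = \frac{0}{5} + \frac{Z}{\sqrt{Z^{2} + Z^{2}}} = 0 \cdot \frac{1}{5} + \frac{Z}{\sqrt{2 Z^{2}}} = 0 + \frac{Z}{\sqrt{2} \sqrt{Z^{2}}} = 0 + Z \frac{\sqrt{2}}{2 \sqrt{Z^{2}}} = 0 + \frac{Z \sqrt{2}}{2 \sqrt{Z^{2}}} = \frac{Z \sqrt{2}}{2 \sqrt{Z^{2}}}$)
$k = 171$
$o{\left(v \right)} = \sqrt{2}$ ($o{\left(v \right)} = 2 \cdot \frac{1}{2} \cdot 1 \sqrt{2} \frac{1}{\sqrt{1^{2}}} = 2 \cdot \frac{1}{2} \cdot 1 \sqrt{2} \frac{1}{\sqrt{1}} = 2 \cdot \frac{1}{2} \cdot 1 \sqrt{2} \cdot 1 = 2 \frac{\sqrt{2}}{2} = \sqrt{2}$)
$\frac{1}{o{\left(k \right)}} = \frac{1}{\sqrt{2}} = \frac{\sqrt{2}}{2}$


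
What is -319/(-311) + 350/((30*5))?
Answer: 3134/933 ≈ 3.3591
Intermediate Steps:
-319/(-311) + 350/((30*5)) = -319*(-1/311) + 350/150 = 319/311 + 350*(1/150) = 319/311 + 7/3 = 3134/933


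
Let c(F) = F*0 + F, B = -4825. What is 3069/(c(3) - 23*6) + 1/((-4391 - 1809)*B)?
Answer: -2040202997/89745000 ≈ -22.733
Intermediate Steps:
c(F) = F (c(F) = 0 + F = F)
3069/(c(3) - 23*6) + 1/((-4391 - 1809)*B) = 3069/(3 - 23*6) + 1/(-4391 - 1809*(-4825)) = 3069/(3 - 138) - 1/4825/(-6200) = 3069/(-135) - 1/6200*(-1/4825) = 3069*(-1/135) + 1/29915000 = -341/15 + 1/29915000 = -2040202997/89745000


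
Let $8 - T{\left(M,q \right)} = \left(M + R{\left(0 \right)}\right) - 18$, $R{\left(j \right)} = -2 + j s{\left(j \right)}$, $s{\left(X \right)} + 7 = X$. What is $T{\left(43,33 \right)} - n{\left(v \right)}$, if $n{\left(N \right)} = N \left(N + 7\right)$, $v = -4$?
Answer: $-3$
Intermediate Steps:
$s{\left(X \right)} = -7 + X$
$R{\left(j \right)} = -2 + j \left(-7 + j\right)$
$n{\left(N \right)} = N \left(7 + N\right)$
$T{\left(M,q \right)} = 28 - M$ ($T{\left(M,q \right)} = 8 - \left(\left(M - \left(2 + 0 \left(-7 + 0\right)\right)\right) - 18\right) = 8 - \left(\left(M + \left(-2 + 0 \left(-7\right)\right)\right) - 18\right) = 8 - \left(\left(M + \left(-2 + 0\right)\right) - 18\right) = 8 - \left(\left(M - 2\right) - 18\right) = 8 - \left(\left(-2 + M\right) - 18\right) = 8 - \left(-20 + M\right) = 28 - M$)
$T{\left(43,33 \right)} - n{\left(v \right)} = \left(28 - 43\right) - - 4 \left(7 - 4\right) = \left(28 - 43\right) - \left(-4\right) 3 = -15 - -12 = -15 + 12 = -3$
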